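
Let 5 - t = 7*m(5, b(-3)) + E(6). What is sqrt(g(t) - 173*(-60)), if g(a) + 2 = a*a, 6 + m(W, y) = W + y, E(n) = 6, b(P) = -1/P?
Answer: sqrt(93523)/3 ≈ 101.94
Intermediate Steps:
m(W, y) = -6 + W + y (m(W, y) = -6 + (W + y) = -6 + W + y)
t = 11/3 (t = 5 - (7*(-6 + 5 - 1/(-3)) + 6) = 5 - (7*(-6 + 5 - 1*(-1/3)) + 6) = 5 - (7*(-6 + 5 + 1/3) + 6) = 5 - (7*(-2/3) + 6) = 5 - (-14/3 + 6) = 5 - 1*4/3 = 5 - 4/3 = 11/3 ≈ 3.6667)
g(a) = -2 + a**2 (g(a) = -2 + a*a = -2 + a**2)
sqrt(g(t) - 173*(-60)) = sqrt((-2 + (11/3)**2) - 173*(-60)) = sqrt((-2 + 121/9) + 10380) = sqrt(103/9 + 10380) = sqrt(93523/9) = sqrt(93523)/3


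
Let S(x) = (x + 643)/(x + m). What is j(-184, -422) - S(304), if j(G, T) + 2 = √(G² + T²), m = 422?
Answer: -2399/726 + 2*√52985 ≈ 457.06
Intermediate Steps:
S(x) = (643 + x)/(422 + x) (S(x) = (x + 643)/(x + 422) = (643 + x)/(422 + x))
j(G, T) = -2 + √(G² + T²)
j(-184, -422) - S(304) = (-2 + √((-184)² + (-422)²)) - (643 + 304)/(422 + 304) = (-2 + √(33856 + 178084)) - 947/726 = (-2 + √211940) - 947/726 = (-2 + 2*√52985) - 1*947/726 = (-2 + 2*√52985) - 947/726 = -2399/726 + 2*√52985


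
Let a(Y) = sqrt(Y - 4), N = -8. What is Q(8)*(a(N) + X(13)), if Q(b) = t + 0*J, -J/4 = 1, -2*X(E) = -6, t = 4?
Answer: 12 + 8*I*sqrt(3) ≈ 12.0 + 13.856*I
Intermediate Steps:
X(E) = 3 (X(E) = -1/2*(-6) = 3)
a(Y) = sqrt(-4 + Y)
J = -4 (J = -4*1 = -4)
Q(b) = 4 (Q(b) = 4 + 0*(-4) = 4 + 0 = 4)
Q(8)*(a(N) + X(13)) = 4*(sqrt(-4 - 8) + 3) = 4*(sqrt(-12) + 3) = 4*(2*I*sqrt(3) + 3) = 4*(3 + 2*I*sqrt(3)) = 12 + 8*I*sqrt(3)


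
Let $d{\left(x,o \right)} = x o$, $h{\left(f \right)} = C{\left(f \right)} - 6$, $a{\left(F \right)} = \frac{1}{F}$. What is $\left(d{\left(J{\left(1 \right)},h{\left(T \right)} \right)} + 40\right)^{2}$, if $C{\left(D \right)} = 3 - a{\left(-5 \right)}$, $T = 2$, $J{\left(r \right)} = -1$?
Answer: $\frac{45796}{25} \approx 1831.8$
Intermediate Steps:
$C{\left(D \right)} = \frac{16}{5}$ ($C{\left(D \right)} = 3 - \frac{1}{-5} = 3 - - \frac{1}{5} = 3 + \frac{1}{5} = \frac{16}{5}$)
$h{\left(f \right)} = - \frac{14}{5}$ ($h{\left(f \right)} = \frac{16}{5} - 6 = - \frac{14}{5}$)
$d{\left(x,o \right)} = o x$
$\left(d{\left(J{\left(1 \right)},h{\left(T \right)} \right)} + 40\right)^{2} = \left(\left(- \frac{14}{5}\right) \left(-1\right) + 40\right)^{2} = \left(\frac{14}{5} + 40\right)^{2} = \left(\frac{214}{5}\right)^{2} = \frac{45796}{25}$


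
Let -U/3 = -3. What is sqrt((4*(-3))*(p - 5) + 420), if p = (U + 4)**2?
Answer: 6*I*sqrt(43) ≈ 39.345*I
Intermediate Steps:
U = 9 (U = -3*(-3) = 9)
p = 169 (p = (9 + 4)**2 = 13**2 = 169)
sqrt((4*(-3))*(p - 5) + 420) = sqrt((4*(-3))*(169 - 5) + 420) = sqrt(-12*164 + 420) = sqrt(-1968 + 420) = sqrt(-1548) = 6*I*sqrt(43)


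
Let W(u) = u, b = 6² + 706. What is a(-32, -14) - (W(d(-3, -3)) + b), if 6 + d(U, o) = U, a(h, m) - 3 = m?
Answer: -744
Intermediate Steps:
a(h, m) = 3 + m
d(U, o) = -6 + U
b = 742 (b = 36 + 706 = 742)
a(-32, -14) - (W(d(-3, -3)) + b) = (3 - 14) - ((-6 - 3) + 742) = -11 - (-9 + 742) = -11 - 1*733 = -11 - 733 = -744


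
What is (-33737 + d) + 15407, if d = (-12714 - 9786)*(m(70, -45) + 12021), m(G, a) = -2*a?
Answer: -272515830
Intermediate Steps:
d = -272497500 (d = (-12714 - 9786)*(-2*(-45) + 12021) = -22500*(90 + 12021) = -22500*12111 = -272497500)
(-33737 + d) + 15407 = (-33737 - 272497500) + 15407 = -272531237 + 15407 = -272515830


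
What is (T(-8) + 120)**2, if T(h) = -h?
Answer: 16384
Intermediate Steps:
(T(-8) + 120)**2 = (-1*(-8) + 120)**2 = (8 + 120)**2 = 128**2 = 16384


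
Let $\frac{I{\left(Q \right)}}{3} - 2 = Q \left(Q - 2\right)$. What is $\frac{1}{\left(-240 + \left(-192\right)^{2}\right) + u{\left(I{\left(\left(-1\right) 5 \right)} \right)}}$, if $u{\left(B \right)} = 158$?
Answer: $\frac{1}{36782} \approx 2.7187 \cdot 10^{-5}$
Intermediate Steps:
$I{\left(Q \right)} = 6 + 3 Q \left(-2 + Q\right)$ ($I{\left(Q \right)} = 6 + 3 Q \left(Q - 2\right) = 6 + 3 Q \left(-2 + Q\right)$)
$\frac{1}{\left(-240 + \left(-192\right)^{2}\right) + u{\left(I{\left(\left(-1\right) 5 \right)} \right)}} = \frac{1}{\left(-240 + \left(-192\right)^{2}\right) + 158} = \frac{1}{\left(-240 + 36864\right) + 158} = \frac{1}{36624 + 158} = \frac{1}{36782}$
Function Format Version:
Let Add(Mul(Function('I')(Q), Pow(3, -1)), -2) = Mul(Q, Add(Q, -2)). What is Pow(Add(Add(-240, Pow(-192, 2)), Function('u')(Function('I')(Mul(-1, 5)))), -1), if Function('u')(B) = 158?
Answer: Rational(1, 36782) ≈ 2.7187e-5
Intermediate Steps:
Function('I')(Q) = Add(6, Mul(3, Q, Add(-2, Q))) (Function('I')(Q) = Add(6, Mul(3, Mul(Q, Add(Q, -2)))) = Add(6, Mul(3, Mul(Q, Add(-2, Q)))) = Add(6, Mul(3, Q, Add(-2, Q))))
Pow(Add(Add(-240, Pow(-192, 2)), Function('u')(Function('I')(Mul(-1, 5)))), -1) = Pow(Add(Add(-240, Pow(-192, 2)), 158), -1) = Pow(Add(Add(-240, 36864), 158), -1) = Pow(Add(36624, 158), -1) = Pow(36782, -1) = Rational(1, 36782)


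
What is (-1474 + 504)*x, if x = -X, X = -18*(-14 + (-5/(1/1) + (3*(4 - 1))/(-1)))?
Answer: 488880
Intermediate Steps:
X = 504 (X = -18*(-14 + (-5/1 + (3*3)*(-1))) = -18*(-14 + (-5*1 + 9*(-1))) = -18*(-14 + (-5 - 9)) = -18*(-14 - 14) = -18*(-28) = 504)
x = -504 (x = -1*504 = -504)
(-1474 + 504)*x = (-1474 + 504)*(-504) = -970*(-504) = 488880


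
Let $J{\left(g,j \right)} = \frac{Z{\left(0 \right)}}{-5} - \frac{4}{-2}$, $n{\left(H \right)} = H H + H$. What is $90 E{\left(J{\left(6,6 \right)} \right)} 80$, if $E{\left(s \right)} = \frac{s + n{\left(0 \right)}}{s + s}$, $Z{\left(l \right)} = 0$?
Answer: $3600$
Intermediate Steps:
$n{\left(H \right)} = H + H^{2}$ ($n{\left(H \right)} = H^{2} + H = H + H^{2}$)
$J{\left(g,j \right)} = 2$ ($J{\left(g,j \right)} = \frac{0}{-5} - \frac{4}{-2} = 0 \left(- \frac{1}{5}\right) - -2 = 0 + 2 = 2$)
$E{\left(s \right)} = \frac{1}{2}$ ($E{\left(s \right)} = \frac{s + 0 \left(1 + 0\right)}{s + s} = \frac{s + 0 \cdot 1}{2 s} = \left(s + 0\right) \frac{1}{2 s} = s \frac{1}{2 s} = \frac{1}{2}$)
$90 E{\left(J{\left(6,6 \right)} \right)} 80 = 90 \cdot \frac{1}{2} \cdot 80 = 45 \cdot 80 = 3600$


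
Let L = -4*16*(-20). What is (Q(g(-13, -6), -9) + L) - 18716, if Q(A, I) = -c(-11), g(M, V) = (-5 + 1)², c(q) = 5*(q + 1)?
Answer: -17386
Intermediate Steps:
c(q) = 5 + 5*q (c(q) = 5*(1 + q) = 5 + 5*q)
g(M, V) = 16 (g(M, V) = (-4)² = 16)
Q(A, I) = 50 (Q(A, I) = -(5 + 5*(-11)) = -(5 - 55) = -1*(-50) = 50)
L = 1280 (L = -64*(-20) = 1280)
(Q(g(-13, -6), -9) + L) - 18716 = (50 + 1280) - 18716 = 1330 - 18716 = -17386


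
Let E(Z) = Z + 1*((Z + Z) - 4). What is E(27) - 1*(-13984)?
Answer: 14061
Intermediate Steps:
E(Z) = -4 + 3*Z (E(Z) = Z + 1*(2*Z - 4) = Z + 1*(-4 + 2*Z) = Z + (-4 + 2*Z) = -4 + 3*Z)
E(27) - 1*(-13984) = (-4 + 3*27) - 1*(-13984) = (-4 + 81) + 13984 = 77 + 13984 = 14061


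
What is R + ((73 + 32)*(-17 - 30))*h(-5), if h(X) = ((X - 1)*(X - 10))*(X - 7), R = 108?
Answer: 5329908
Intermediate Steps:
h(X) = (-1 + X)*(-10 + X)*(-7 + X) (h(X) = ((-1 + X)*(-10 + X))*(-7 + X) = (-1 + X)*(-10 + X)*(-7 + X))
R + ((73 + 32)*(-17 - 30))*h(-5) = 108 + ((73 + 32)*(-17 - 30))*(-70 + (-5)³ - 18*(-5)² + 87*(-5)) = 108 + (105*(-47))*(-70 - 125 - 18*25 - 435) = 108 - 4935*(-70 - 125 - 450 - 435) = 108 - 4935*(-1080) = 108 + 5329800 = 5329908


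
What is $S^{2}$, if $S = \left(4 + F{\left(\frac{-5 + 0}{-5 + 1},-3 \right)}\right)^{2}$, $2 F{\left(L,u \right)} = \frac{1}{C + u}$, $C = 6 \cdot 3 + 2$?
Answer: $\frac{352275361}{1336336} \approx 263.61$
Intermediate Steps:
$C = 20$ ($C = 18 + 2 = 20$)
$F{\left(L,u \right)} = \frac{1}{2 \left(20 + u\right)}$
$S = \frac{18769}{1156}$ ($S = \left(4 + \frac{1}{2 \left(20 - 3\right)}\right)^{2} = \left(4 + \frac{1}{2 \cdot 17}\right)^{2} = \left(4 + \frac{1}{2} \cdot \frac{1}{17}\right)^{2} = \left(4 + \frac{1}{34}\right)^{2} = \left(\frac{137}{34}\right)^{2} = \frac{18769}{1156} \approx 16.236$)
$S^{2} = \left(\frac{18769}{1156}\right)^{2} = \frac{352275361}{1336336}$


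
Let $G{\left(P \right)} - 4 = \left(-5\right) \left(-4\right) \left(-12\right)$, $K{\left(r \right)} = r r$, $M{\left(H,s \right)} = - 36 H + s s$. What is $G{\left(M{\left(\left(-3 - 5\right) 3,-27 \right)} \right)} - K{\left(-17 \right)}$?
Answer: $-525$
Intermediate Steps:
$M{\left(H,s \right)} = s^{2} - 36 H$ ($M{\left(H,s \right)} = - 36 H + s^{2} = s^{2} - 36 H$)
$K{\left(r \right)} = r^{2}$
$G{\left(P \right)} = -236$ ($G{\left(P \right)} = 4 + \left(-5\right) \left(-4\right) \left(-12\right) = 4 + 20 \left(-12\right) = 4 - 240 = -236$)
$G{\left(M{\left(\left(-3 - 5\right) 3,-27 \right)} \right)} - K{\left(-17 \right)} = -236 - \left(-17\right)^{2} = -236 - 289 = -525$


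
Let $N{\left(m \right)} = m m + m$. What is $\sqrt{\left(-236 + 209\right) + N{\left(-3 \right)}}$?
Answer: $i \sqrt{21} \approx 4.5826 i$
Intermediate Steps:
$N{\left(m \right)} = m + m^{2}$ ($N{\left(m \right)} = m^{2} + m = m + m^{2}$)
$\sqrt{\left(-236 + 209\right) + N{\left(-3 \right)}} = \sqrt{\left(-236 + 209\right) - 3 \left(1 - 3\right)} = \sqrt{-27 - -6} = \sqrt{-27 + 6} = \sqrt{-21} = i \sqrt{21}$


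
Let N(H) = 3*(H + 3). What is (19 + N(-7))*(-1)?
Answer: -7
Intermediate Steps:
N(H) = 9 + 3*H (N(H) = 3*(3 + H) = 9 + 3*H)
(19 + N(-7))*(-1) = (19 + (9 + 3*(-7)))*(-1) = (19 + (9 - 21))*(-1) = (19 - 12)*(-1) = 7*(-1) = -7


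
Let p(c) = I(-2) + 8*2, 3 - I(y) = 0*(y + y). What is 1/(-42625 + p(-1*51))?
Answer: -1/42606 ≈ -2.3471e-5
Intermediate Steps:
I(y) = 3 (I(y) = 3 - 0*(y + y) = 3 - 0*2*y = 3 - 1*0 = 3 + 0 = 3)
p(c) = 19 (p(c) = 3 + 8*2 = 3 + 16 = 19)
1/(-42625 + p(-1*51)) = 1/(-42625 + 19) = 1/(-42606) = -1/42606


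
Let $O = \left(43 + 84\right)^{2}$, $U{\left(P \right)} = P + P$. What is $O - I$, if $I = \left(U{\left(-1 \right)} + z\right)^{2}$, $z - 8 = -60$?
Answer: $13213$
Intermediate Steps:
$z = -52$ ($z = 8 - 60 = -52$)
$U{\left(P \right)} = 2 P$
$O = 16129$ ($O = 127^{2} = 16129$)
$I = 2916$ ($I = \left(2 \left(-1\right) - 52\right)^{2} = \left(-2 - 52\right)^{2} = \left(-54\right)^{2} = 2916$)
$O - I = 16129 - 2916 = 13213$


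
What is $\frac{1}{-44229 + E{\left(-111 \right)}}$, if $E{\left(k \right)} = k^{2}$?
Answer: $- \frac{1}{31908} \approx -3.134 \cdot 10^{-5}$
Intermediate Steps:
$\frac{1}{-44229 + E{\left(-111 \right)}} = \frac{1}{-44229 + \left(-111\right)^{2}} = \frac{1}{-44229 + 12321} = \frac{1}{-31908} = - \frac{1}{31908}$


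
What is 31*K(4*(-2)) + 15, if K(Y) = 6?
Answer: 201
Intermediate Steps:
31*K(4*(-2)) + 15 = 31*6 + 15 = 186 + 15 = 201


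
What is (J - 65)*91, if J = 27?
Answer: -3458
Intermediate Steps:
(J - 65)*91 = (27 - 65)*91 = -38*91 = -3458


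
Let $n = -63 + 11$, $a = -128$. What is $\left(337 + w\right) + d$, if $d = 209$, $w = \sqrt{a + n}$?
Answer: $546 + 6 i \sqrt{5} \approx 546.0 + 13.416 i$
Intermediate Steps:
$n = -52$
$w = 6 i \sqrt{5}$ ($w = \sqrt{-128 - 52} = \sqrt{-180} = 6 i \sqrt{5} \approx 13.416 i$)
$\left(337 + w\right) + d = \left(337 + 6 i \sqrt{5}\right) + 209 = 546 + 6 i \sqrt{5}$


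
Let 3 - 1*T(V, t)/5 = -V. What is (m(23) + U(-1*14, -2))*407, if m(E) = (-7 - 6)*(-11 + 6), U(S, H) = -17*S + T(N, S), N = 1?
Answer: 131461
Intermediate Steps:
T(V, t) = 15 + 5*V (T(V, t) = 15 - (-5)*V = 15 + 5*V)
U(S, H) = 20 - 17*S (U(S, H) = -17*S + (15 + 5*1) = -17*S + (15 + 5) = -17*S + 20 = 20 - 17*S)
m(E) = 65 (m(E) = -13*(-5) = 65)
(m(23) + U(-1*14, -2))*407 = (65 + (20 - (-17)*14))*407 = (65 + (20 - 17*(-14)))*407 = (65 + (20 + 238))*407 = (65 + 258)*407 = 323*407 = 131461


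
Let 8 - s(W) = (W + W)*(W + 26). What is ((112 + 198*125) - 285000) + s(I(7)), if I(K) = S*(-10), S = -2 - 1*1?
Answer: -263490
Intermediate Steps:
S = -3 (S = -2 - 1 = -3)
I(K) = 30 (I(K) = -3*(-10) = 30)
s(W) = 8 - 2*W*(26 + W) (s(W) = 8 - (W + W)*(W + 26) = 8 - 2*W*(26 + W))
((112 + 198*125) - 285000) + s(I(7)) = ((112 + 198*125) - 285000) + (8 - 52*30 - 2*30²) = ((112 + 24750) - 285000) + (8 - 1560 - 2*900) = (24862 - 285000) + (8 - 1560 - 1800) = -260138 - 3352 = -263490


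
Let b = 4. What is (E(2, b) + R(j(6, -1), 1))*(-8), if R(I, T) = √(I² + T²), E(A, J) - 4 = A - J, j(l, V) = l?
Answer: -16 - 8*√37 ≈ -64.662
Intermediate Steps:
E(A, J) = 4 + A - J (E(A, J) = 4 + (A - J) = 4 + A - J)
(E(2, b) + R(j(6, -1), 1))*(-8) = ((4 + 2 - 1*4) + √(6² + 1²))*(-8) = ((4 + 2 - 4) + √(36 + 1))*(-8) = (2 + √37)*(-8) = -16 - 8*√37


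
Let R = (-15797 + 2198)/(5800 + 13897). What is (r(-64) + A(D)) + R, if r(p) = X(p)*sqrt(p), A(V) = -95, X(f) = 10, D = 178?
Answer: -1884814/19697 + 80*I ≈ -95.69 + 80.0*I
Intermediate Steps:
r(p) = 10*sqrt(p)
R = -13599/19697 ≈ -0.69041
(r(-64) + A(D)) + R = (10*sqrt(-64) - 95) - 13599/19697 = (10*(8*I) - 95) - 13599/19697 = (80*I - 95) - 13599/19697 = (-95 + 80*I) - 13599/19697 = -1884814/19697 + 80*I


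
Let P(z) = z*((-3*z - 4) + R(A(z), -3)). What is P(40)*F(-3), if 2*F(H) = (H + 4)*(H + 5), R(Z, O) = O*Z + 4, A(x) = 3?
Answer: -5160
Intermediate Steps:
R(Z, O) = 4 + O*Z
P(z) = z*(-9 - 3*z) (P(z) = z*((-3*z - 4) + (4 - 3*3)) = z*((-4 - 3*z) + (4 - 9)) = z*((-4 - 3*z) - 5) = z*(-9 - 3*z))
F(H) = (4 + H)*(5 + H)/2 (F(H) = ((H + 4)*(H + 5))/2 = ((4 + H)*(5 + H))/2 = (4 + H)*(5 + H)/2)
P(40)*F(-3) = (-3*40*(3 + 40))*(10 + (½)*(-3)² + (9/2)*(-3)) = (-3*40*43)*(10 + (½)*9 - 27/2) = -5160*(10 + 9/2 - 27/2) = -5160*1 = -5160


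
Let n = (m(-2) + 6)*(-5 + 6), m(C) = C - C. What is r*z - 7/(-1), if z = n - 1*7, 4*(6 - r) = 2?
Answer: 3/2 ≈ 1.5000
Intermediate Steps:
r = 11/2 (r = 6 - ¼*2 = 6 - ½ = 11/2 ≈ 5.5000)
m(C) = 0
n = 6 (n = (0 + 6)*(-5 + 6) = 6*1 = 6)
z = -1 (z = 6 - 1*7 = 6 - 7 = -1)
r*z - 7/(-1) = (11/2)*(-1) - 7/(-1) = -11/2 - 7*(-1) = -11/2 + 7 = 3/2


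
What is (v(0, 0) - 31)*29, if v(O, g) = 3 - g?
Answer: -812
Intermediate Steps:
(v(0, 0) - 31)*29 = ((3 - 1*0) - 31)*29 = ((3 + 0) - 31)*29 = (3 - 31)*29 = -28*29 = -812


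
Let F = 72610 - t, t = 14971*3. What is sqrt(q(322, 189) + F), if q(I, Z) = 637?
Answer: sqrt(28334) ≈ 168.33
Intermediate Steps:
t = 44913
F = 27697 (F = 72610 - 1*44913 = 72610 - 44913 = 27697)
sqrt(q(322, 189) + F) = sqrt(637 + 27697) = sqrt(28334)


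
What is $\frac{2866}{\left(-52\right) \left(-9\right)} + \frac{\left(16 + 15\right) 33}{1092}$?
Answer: $\frac{23131}{3276} \approx 7.0607$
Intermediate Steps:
$\frac{2866}{\left(-52\right) \left(-9\right)} + \frac{\left(16 + 15\right) 33}{1092} = \frac{2866}{468} + 31 \cdot 33 \cdot \frac{1}{1092} = 2866 \cdot \frac{1}{468} + 1023 \cdot \frac{1}{1092} = \frac{1433}{234} + \frac{341}{364} = \frac{23131}{3276}$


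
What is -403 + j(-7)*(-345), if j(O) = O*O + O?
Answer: -14893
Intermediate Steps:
j(O) = O + O² (j(O) = O² + O = O + O²)
-403 + j(-7)*(-345) = -403 - 7*(1 - 7)*(-345) = -403 - 7*(-6)*(-345) = -403 + 42*(-345) = -403 - 14490 = -14893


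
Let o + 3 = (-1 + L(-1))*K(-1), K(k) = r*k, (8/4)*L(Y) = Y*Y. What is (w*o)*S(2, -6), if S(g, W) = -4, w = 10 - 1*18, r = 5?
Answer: -16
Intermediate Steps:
L(Y) = Y²/2 (L(Y) = (Y*Y)/2 = Y²/2)
w = -8 (w = 10 - 18 = -8)
K(k) = 5*k
o = -½ (o = -3 + (-1 + (½)*(-1)²)*(5*(-1)) = -3 + (-1 + (½)*1)*(-5) = -3 + (-1 + ½)*(-5) = -3 - ½*(-5) = -3 + 5/2 = -½ ≈ -0.50000)
(w*o)*S(2, -6) = -8*(-½)*(-4) = 4*(-4) = -16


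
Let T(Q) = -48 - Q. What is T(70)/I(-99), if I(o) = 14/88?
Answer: -5192/7 ≈ -741.71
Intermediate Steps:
I(o) = 7/44 (I(o) = 14*(1/88) = 7/44)
T(70)/I(-99) = (-48 - 1*70)/(7/44) = (-48 - 70)*(44/7) = -118*44/7 = -5192/7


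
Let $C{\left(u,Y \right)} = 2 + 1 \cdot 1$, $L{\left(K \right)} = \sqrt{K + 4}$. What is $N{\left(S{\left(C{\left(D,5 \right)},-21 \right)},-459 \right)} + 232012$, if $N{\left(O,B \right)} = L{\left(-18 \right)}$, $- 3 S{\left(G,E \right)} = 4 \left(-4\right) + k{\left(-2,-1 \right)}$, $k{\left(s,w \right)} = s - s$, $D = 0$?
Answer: $232012 + i \sqrt{14} \approx 2.3201 \cdot 10^{5} + 3.7417 i$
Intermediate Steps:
$L{\left(K \right)} = \sqrt{4 + K}$
$C{\left(u,Y \right)} = 3$ ($C{\left(u,Y \right)} = 2 + 1 = 3$)
$k{\left(s,w \right)} = 0$
$S{\left(G,E \right)} = \frac{16}{3}$ ($S{\left(G,E \right)} = - \frac{4 \left(-4\right) + 0}{3} = - \frac{-16 + 0}{3} = \left(- \frac{1}{3}\right) \left(-16\right) = \frac{16}{3}$)
$N{\left(O,B \right)} = i \sqrt{14}$ ($N{\left(O,B \right)} = \sqrt{4 - 18} = \sqrt{-14} = i \sqrt{14}$)
$N{\left(S{\left(C{\left(D,5 \right)},-21 \right)},-459 \right)} + 232012 = i \sqrt{14} + 232012 = 232012 + i \sqrt{14}$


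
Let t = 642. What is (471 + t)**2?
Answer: 1238769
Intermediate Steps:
(471 + t)**2 = (471 + 642)**2 = 1113**2 = 1238769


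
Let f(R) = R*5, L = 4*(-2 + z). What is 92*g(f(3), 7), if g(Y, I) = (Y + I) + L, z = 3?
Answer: 2392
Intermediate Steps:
L = 4 (L = 4*(-2 + 3) = 4*1 = 4)
f(R) = 5*R
g(Y, I) = 4 + I + Y (g(Y, I) = (Y + I) + 4 = (I + Y) + 4 = 4 + I + Y)
92*g(f(3), 7) = 92*(4 + 7 + 5*3) = 92*(4 + 7 + 15) = 92*26 = 2392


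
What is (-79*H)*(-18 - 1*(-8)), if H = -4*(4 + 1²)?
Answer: -15800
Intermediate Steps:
H = -20 (H = -4*(4 + 1) = -4*5 = -20)
(-79*H)*(-18 - 1*(-8)) = (-79*(-20))*(-18 - 1*(-8)) = 1580*(-18 + 8) = 1580*(-10) = -15800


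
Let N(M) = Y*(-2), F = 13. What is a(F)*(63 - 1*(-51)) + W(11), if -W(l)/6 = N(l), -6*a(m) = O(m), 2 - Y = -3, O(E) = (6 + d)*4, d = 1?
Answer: -472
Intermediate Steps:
O(E) = 28 (O(E) = (6 + 1)*4 = 7*4 = 28)
Y = 5 (Y = 2 - 1*(-3) = 2 + 3 = 5)
a(m) = -14/3 (a(m) = -⅙*28 = -14/3)
N(M) = -10 (N(M) = 5*(-2) = -10)
W(l) = 60 (W(l) = -6*(-10) = 60)
a(F)*(63 - 1*(-51)) + W(11) = -14*(63 - 1*(-51))/3 + 60 = -14*(63 + 51)/3 + 60 = -14/3*114 + 60 = -532 + 60 = -472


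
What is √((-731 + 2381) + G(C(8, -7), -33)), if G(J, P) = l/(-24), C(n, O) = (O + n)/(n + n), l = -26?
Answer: √59439/6 ≈ 40.634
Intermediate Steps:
C(n, O) = (O + n)/(2*n) (C(n, O) = (O + n)/((2*n)) = (O + n)*(1/(2*n)) = (O + n)/(2*n))
G(J, P) = 13/12 (G(J, P) = -26/(-24) = -26*(-1/24) = 13/12)
√((-731 + 2381) + G(C(8, -7), -33)) = √((-731 + 2381) + 13/12) = √(1650 + 13/12) = √(19813/12) = √59439/6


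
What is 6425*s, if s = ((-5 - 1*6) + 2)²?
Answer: 520425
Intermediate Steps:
s = 81 (s = ((-5 - 6) + 2)² = (-11 + 2)² = (-9)² = 81)
6425*s = 6425*81 = 520425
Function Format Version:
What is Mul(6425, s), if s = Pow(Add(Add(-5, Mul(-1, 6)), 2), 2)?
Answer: 520425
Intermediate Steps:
s = 81 (s = Pow(Add(Add(-5, -6), 2), 2) = Pow(Add(-11, 2), 2) = Pow(-9, 2) = 81)
Mul(6425, s) = Mul(6425, 81) = 520425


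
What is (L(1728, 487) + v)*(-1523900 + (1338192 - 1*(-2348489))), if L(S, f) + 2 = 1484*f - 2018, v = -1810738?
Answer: -2357539429050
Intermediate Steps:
L(S, f) = -2020 + 1484*f (L(S, f) = -2 + (1484*f - 2018) = -2 + (-2018 + 1484*f) = -2020 + 1484*f)
(L(1728, 487) + v)*(-1523900 + (1338192 - 1*(-2348489))) = ((-2020 + 1484*487) - 1810738)*(-1523900 + (1338192 - 1*(-2348489))) = ((-2020 + 722708) - 1810738)*(-1523900 + (1338192 + 2348489)) = (720688 - 1810738)*(-1523900 + 3686681) = -1090050*2162781 = -2357539429050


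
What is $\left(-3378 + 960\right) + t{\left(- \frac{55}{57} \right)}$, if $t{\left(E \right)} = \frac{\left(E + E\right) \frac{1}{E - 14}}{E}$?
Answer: $- \frac{2062668}{853} \approx -2418.1$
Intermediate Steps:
$t{\left(E \right)} = \frac{2}{-14 + E}$ ($t{\left(E \right)} = \frac{2 E \frac{1}{-14 + E}}{E} = \frac{2}{-14 + E}$)
$\left(-3378 + 960\right) + t{\left(- \frac{55}{57} \right)} = \left(-3378 + 960\right) + \frac{2}{-14 - \frac{55}{57}} = -2418 + \frac{2}{-14 - \frac{55}{57}} = -2418 + \frac{2}{- \frac{853}{57}} = -2418 + 2 \left(- \frac{57}{853}\right) = -2418 - \frac{114}{853} = - \frac{2062668}{853}$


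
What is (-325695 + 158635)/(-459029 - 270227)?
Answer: 41765/182314 ≈ 0.22908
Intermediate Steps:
(-325695 + 158635)/(-459029 - 270227) = -167060/(-729256) = -167060*(-1/729256) = 41765/182314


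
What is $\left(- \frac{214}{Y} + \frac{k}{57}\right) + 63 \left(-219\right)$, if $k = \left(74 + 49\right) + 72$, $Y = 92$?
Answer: $- \frac{12057621}{874} \approx -13796.0$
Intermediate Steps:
$k = 195$ ($k = 123 + 72 = 195$)
$\left(- \frac{214}{Y} + \frac{k}{57}\right) + 63 \left(-219\right) = \left(- \frac{214}{92} + \frac{195}{57}\right) + 63 \left(-219\right) = \left(\left(-214\right) \frac{1}{92} + 195 \cdot \frac{1}{57}\right) - 13797 = \left(- \frac{107}{46} + \frac{65}{19}\right) - 13797 = \frac{957}{874} - 13797 = - \frac{12057621}{874}$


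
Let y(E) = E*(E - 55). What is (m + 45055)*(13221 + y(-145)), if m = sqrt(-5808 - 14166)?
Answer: 1902267155 + 42221*I*sqrt(19974) ≈ 1.9023e+9 + 5.9671e+6*I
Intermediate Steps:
y(E) = E*(-55 + E)
m = I*sqrt(19974) (m = sqrt(-19974) = I*sqrt(19974) ≈ 141.33*I)
(m + 45055)*(13221 + y(-145)) = (I*sqrt(19974) + 45055)*(13221 - 145*(-55 - 145)) = (45055 + I*sqrt(19974))*(13221 - 145*(-200)) = (45055 + I*sqrt(19974))*(13221 + 29000) = (45055 + I*sqrt(19974))*42221 = 1902267155 + 42221*I*sqrt(19974)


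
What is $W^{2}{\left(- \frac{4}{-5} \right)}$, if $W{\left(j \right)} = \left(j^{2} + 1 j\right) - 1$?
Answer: $\frac{121}{625} \approx 0.1936$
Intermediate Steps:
$W{\left(j \right)} = -1 + j + j^{2}$ ($W{\left(j \right)} = \left(j^{2} + j\right) - 1 = \left(j + j^{2}\right) - 1 = -1 + j + j^{2}$)
$W^{2}{\left(- \frac{4}{-5} \right)} = \left(-1 - \frac{4}{-5} + \left(- \frac{4}{-5}\right)^{2}\right)^{2} = \left(-1 - - \frac{4}{5} + \left(\left(-4\right) \left(- \frac{1}{5}\right)\right)^{2}\right)^{2} = \left(-1 + \frac{4}{5} + \left(\frac{4}{5}\right)^{2}\right)^{2} = \left(-1 + \frac{4}{5} + \frac{16}{25}\right)^{2} = \left(\frac{11}{25}\right)^{2} = \frac{121}{625}$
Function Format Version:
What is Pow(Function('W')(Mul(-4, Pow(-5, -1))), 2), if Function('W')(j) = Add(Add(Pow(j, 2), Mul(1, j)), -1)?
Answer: Rational(121, 625) ≈ 0.19360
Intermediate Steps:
Function('W')(j) = Add(-1, j, Pow(j, 2)) (Function('W')(j) = Add(Add(Pow(j, 2), j), -1) = Add(Add(j, Pow(j, 2)), -1) = Add(-1, j, Pow(j, 2)))
Pow(Function('W')(Mul(-4, Pow(-5, -1))), 2) = Pow(Add(-1, Mul(-4, Pow(-5, -1)), Pow(Mul(-4, Pow(-5, -1)), 2)), 2) = Pow(Add(-1, Mul(-4, Rational(-1, 5)), Pow(Mul(-4, Rational(-1, 5)), 2)), 2) = Pow(Add(-1, Rational(4, 5), Pow(Rational(4, 5), 2)), 2) = Pow(Add(-1, Rational(4, 5), Rational(16, 25)), 2) = Pow(Rational(11, 25), 2) = Rational(121, 625)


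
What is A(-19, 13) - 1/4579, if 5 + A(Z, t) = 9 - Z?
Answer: 105316/4579 ≈ 23.000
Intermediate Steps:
A(Z, t) = 4 - Z (A(Z, t) = -5 + (9 - Z) = 4 - Z)
A(-19, 13) - 1/4579 = (4 - 1*(-19)) - 1/4579 = (4 + 19) - 1*1/4579 = 23 - 1/4579 = 105316/4579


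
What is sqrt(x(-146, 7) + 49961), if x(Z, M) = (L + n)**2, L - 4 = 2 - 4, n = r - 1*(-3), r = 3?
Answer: 5*sqrt(2001) ≈ 223.66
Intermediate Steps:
n = 6 (n = 3 - 1*(-3) = 3 + 3 = 6)
L = 2 (L = 4 + (2 - 4) = 4 - 2 = 2)
x(Z, M) = 64 (x(Z, M) = (2 + 6)**2 = 8**2 = 64)
sqrt(x(-146, 7) + 49961) = sqrt(64 + 49961) = sqrt(50025) = 5*sqrt(2001)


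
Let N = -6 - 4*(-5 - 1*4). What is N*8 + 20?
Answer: 260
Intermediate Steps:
N = 30 (N = -6 - 4*(-5 - 4) = -6 - 4*(-9) = -6 + 36 = 30)
N*8 + 20 = 30*8 + 20 = 240 + 20 = 260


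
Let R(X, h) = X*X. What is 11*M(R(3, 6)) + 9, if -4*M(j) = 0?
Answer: 9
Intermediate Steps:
R(X, h) = X²
M(j) = 0 (M(j) = -¼*0 = 0)
11*M(R(3, 6)) + 9 = 11*0 + 9 = 0 + 9 = 9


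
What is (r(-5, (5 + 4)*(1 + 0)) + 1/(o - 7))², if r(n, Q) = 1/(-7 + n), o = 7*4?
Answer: 1/784 ≈ 0.0012755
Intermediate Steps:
o = 28
(r(-5, (5 + 4)*(1 + 0)) + 1/(o - 7))² = (1/(-7 - 5) + 1/(28 - 7))² = (1/(-12) + 1/21)² = (-1/12 + 1/21)² = (-1/28)² = 1/784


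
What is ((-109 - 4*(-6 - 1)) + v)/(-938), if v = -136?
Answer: 31/134 ≈ 0.23134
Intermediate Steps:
((-109 - 4*(-6 - 1)) + v)/(-938) = ((-109 - 4*(-6 - 1)) - 136)/(-938) = ((-109 - 4*(-7)) - 136)*(-1/938) = ((-109 + 28) - 136)*(-1/938) = (-81 - 136)*(-1/938) = -217*(-1/938) = 31/134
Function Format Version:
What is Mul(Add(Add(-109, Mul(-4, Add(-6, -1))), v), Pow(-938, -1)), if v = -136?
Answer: Rational(31, 134) ≈ 0.23134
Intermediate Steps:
Mul(Add(Add(-109, Mul(-4, Add(-6, -1))), v), Pow(-938, -1)) = Mul(Add(Add(-109, Mul(-4, Add(-6, -1))), -136), Pow(-938, -1)) = Mul(Add(Add(-109, Mul(-4, -7)), -136), Rational(-1, 938)) = Mul(Add(Add(-109, 28), -136), Rational(-1, 938)) = Mul(Add(-81, -136), Rational(-1, 938)) = Mul(-217, Rational(-1, 938)) = Rational(31, 134)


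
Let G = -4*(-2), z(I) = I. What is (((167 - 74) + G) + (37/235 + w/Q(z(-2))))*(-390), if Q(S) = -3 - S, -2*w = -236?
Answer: 308724/47 ≈ 6568.6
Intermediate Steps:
w = 118 (w = -1/2*(-236) = 118)
G = 8
(((167 - 74) + G) + (37/235 + w/Q(z(-2))))*(-390) = (((167 - 74) + 8) + (37/235 + 118/(-3 - 1*(-2))))*(-390) = ((93 + 8) + (37*(1/235) + 118/(-3 + 2)))*(-390) = (101 + (37/235 + 118/(-1)))*(-390) = (101 + (37/235 + 118*(-1)))*(-390) = (101 + (37/235 - 118))*(-390) = (101 - 27693/235)*(-390) = -3958/235*(-390) = 308724/47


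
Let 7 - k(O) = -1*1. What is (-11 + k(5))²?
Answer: 9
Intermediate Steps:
k(O) = 8 (k(O) = 7 - (-1) = 7 - 1*(-1) = 7 + 1 = 8)
(-11 + k(5))² = (-11 + 8)² = (-3)² = 9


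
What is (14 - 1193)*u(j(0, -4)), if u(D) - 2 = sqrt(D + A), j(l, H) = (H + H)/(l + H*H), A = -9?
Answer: -2358 - 1179*I*sqrt(38)/2 ≈ -2358.0 - 3633.9*I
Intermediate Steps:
j(l, H) = 2*H/(l + H**2) (j(l, H) = (2*H)/(l + H**2) = 2*H/(l + H**2))
u(D) = 2 + sqrt(-9 + D) (u(D) = 2 + sqrt(D - 9) = 2 + sqrt(-9 + D))
(14 - 1193)*u(j(0, -4)) = (14 - 1193)*(2 + sqrt(-9 + 2*(-4)/(0 + (-4)**2))) = -1179*(2 + sqrt(-9 + 2*(-4)/(0 + 16))) = -1179*(2 + sqrt(-9 + 2*(-4)/16)) = -1179*(2 + sqrt(-9 + 2*(-4)*(1/16))) = -1179*(2 + sqrt(-9 - 1/2)) = -1179*(2 + sqrt(-19/2)) = -1179*(2 + I*sqrt(38)/2) = -2358 - 1179*I*sqrt(38)/2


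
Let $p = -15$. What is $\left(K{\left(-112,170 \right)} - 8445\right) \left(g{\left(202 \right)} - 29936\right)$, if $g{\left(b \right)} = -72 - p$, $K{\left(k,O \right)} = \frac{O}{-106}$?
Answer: $\frac{13426966310}{53} \approx 2.5334 \cdot 10^{8}$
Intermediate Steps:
$K{\left(k,O \right)} = - \frac{O}{106}$ ($K{\left(k,O \right)} = O \left(- \frac{1}{106}\right) = - \frac{O}{106}$)
$g{\left(b \right)} = -57$ ($g{\left(b \right)} = -72 - -15 = -72 + 15 = -57$)
$\left(K{\left(-112,170 \right)} - 8445\right) \left(g{\left(202 \right)} - 29936\right) = \left(\left(- \frac{1}{106}\right) 170 - 8445\right) \left(-57 - 29936\right) = \left(- \frac{85}{53} - 8445\right) \left(-29993\right) = \left(- \frac{447670}{53}\right) \left(-29993\right) = \frac{13426966310}{53}$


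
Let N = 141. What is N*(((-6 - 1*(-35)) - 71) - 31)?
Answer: -10293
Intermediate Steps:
N*(((-6 - 1*(-35)) - 71) - 31) = 141*(((-6 - 1*(-35)) - 71) - 31) = 141*(((-6 + 35) - 71) - 31) = 141*((29 - 71) - 31) = 141*(-42 - 31) = 141*(-73) = -10293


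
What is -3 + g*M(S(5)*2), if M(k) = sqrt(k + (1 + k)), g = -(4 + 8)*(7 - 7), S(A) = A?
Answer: -3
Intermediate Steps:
g = 0 (g = -12*0 = -1*0 = 0)
M(k) = sqrt(1 + 2*k)
-3 + g*M(S(5)*2) = -3 + 0*sqrt(1 + 2*(5*2)) = -3 + 0*sqrt(1 + 2*10) = -3 + 0*sqrt(1 + 20) = -3 + 0*sqrt(21) = -3 + 0 = -3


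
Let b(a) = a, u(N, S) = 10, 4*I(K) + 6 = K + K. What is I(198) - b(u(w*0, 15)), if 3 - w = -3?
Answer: 175/2 ≈ 87.500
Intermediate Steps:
w = 6 (w = 3 - 1*(-3) = 3 + 3 = 6)
I(K) = -3/2 + K/2 (I(K) = -3/2 + (K + K)/4 = -3/2 + (2*K)/4 = -3/2 + K/2)
I(198) - b(u(w*0, 15)) = (-3/2 + (½)*198) - 1*10 = (-3/2 + 99) - 10 = 195/2 - 10 = 175/2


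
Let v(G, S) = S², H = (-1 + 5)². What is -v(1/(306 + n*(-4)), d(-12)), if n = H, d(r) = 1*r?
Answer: -144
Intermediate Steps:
H = 16 (H = 4² = 16)
d(r) = r
n = 16
-v(1/(306 + n*(-4)), d(-12)) = -1*(-12)² = -1*144 = -144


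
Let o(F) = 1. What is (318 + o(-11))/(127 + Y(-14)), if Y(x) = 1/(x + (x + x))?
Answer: 13398/5333 ≈ 2.5123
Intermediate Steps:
Y(x) = 1/(3*x) (Y(x) = 1/(x + 2*x) = 1/(3*x))
(318 + o(-11))/(127 + Y(-14)) = (318 + 1)/(127 + (⅓)/(-14)) = 319/(127 + (⅓)*(-1/14)) = 319/(127 - 1/42) = 319/(5333/42) = 319*(42/5333) = 13398/5333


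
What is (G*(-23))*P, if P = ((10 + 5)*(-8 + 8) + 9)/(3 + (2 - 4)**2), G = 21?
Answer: -621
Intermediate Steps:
P = 9/7 (P = (15*0 + 9)/(3 + (-2)**2) = (0 + 9)/(3 + 4) = 9/7 ≈ 1.2857)
(G*(-23))*P = (21*(-23))*(9/7) = -483*9/7 = -621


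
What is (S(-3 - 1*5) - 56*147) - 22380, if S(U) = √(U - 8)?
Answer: -30612 + 4*I ≈ -30612.0 + 4.0*I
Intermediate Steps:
S(U) = √(-8 + U)
(S(-3 - 1*5) - 56*147) - 22380 = (√(-8 + (-3 - 1*5)) - 56*147) - 22380 = (√(-8 + (-3 - 5)) - 8232) - 22380 = (√(-8 - 8) - 8232) - 22380 = (√(-16) - 8232) - 22380 = (4*I - 8232) - 22380 = (-8232 + 4*I) - 22380 = -30612 + 4*I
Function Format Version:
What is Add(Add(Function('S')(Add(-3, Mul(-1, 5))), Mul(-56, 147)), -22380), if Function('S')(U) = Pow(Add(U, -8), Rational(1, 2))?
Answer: Add(-30612, Mul(4, I)) ≈ Add(-30612., Mul(4.0000, I))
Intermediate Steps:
Function('S')(U) = Pow(Add(-8, U), Rational(1, 2))
Add(Add(Function('S')(Add(-3, Mul(-1, 5))), Mul(-56, 147)), -22380) = Add(Add(Pow(Add(-8, Add(-3, Mul(-1, 5))), Rational(1, 2)), Mul(-56, 147)), -22380) = Add(Add(Pow(Add(-8, Add(-3, -5)), Rational(1, 2)), -8232), -22380) = Add(Add(Pow(Add(-8, -8), Rational(1, 2)), -8232), -22380) = Add(Add(Pow(-16, Rational(1, 2)), -8232), -22380) = Add(Add(Mul(4, I), -8232), -22380) = Add(Add(-8232, Mul(4, I)), -22380) = Add(-30612, Mul(4, I))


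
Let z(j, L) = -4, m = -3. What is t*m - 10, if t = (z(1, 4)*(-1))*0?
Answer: -10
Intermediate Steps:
t = 0 (t = -4*(-1)*0 = 4*0 = 0)
t*m - 10 = 0*(-3) - 10 = 0 - 10 = -10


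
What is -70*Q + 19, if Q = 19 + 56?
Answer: -5231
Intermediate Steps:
Q = 75
-70*Q + 19 = -70*75 + 19 = -5250 + 19 = -5231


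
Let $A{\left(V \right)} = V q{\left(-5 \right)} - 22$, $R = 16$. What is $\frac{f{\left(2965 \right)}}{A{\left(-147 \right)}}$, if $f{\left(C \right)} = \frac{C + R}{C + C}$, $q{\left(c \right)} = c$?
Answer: $\frac{2981}{4228090} \approx 0.00070505$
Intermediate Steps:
$A{\left(V \right)} = -22 - 5 V$ ($A{\left(V \right)} = V \left(-5\right) - 22 = - 5 V - 22 = -22 - 5 V$)
$f{\left(C \right)} = \frac{16 + C}{2 C}$ ($f{\left(C \right)} = \frac{C + 16}{C + C} = \frac{16 + C}{2 C}$)
$\frac{f{\left(2965 \right)}}{A{\left(-147 \right)}} = \frac{\frac{1}{2} \cdot \frac{1}{2965} \left(16 + 2965\right)}{-22 - -735} = \frac{\frac{1}{2} \cdot \frac{1}{2965} \cdot 2981}{-22 + 735} = \frac{2981}{5930 \cdot 713} = \frac{2981}{5930} \cdot \frac{1}{713} = \frac{2981}{4228090}$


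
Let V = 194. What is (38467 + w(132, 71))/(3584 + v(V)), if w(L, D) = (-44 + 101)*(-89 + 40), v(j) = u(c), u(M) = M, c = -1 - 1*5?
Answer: 17837/1789 ≈ 9.9704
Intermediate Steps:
c = -6 (c = -1 - 5 = -6)
v(j) = -6
w(L, D) = -2793 (w(L, D) = 57*(-49) = -2793)
(38467 + w(132, 71))/(3584 + v(V)) = (38467 - 2793)/(3584 - 6) = 35674/3578 = 35674*(1/3578) = 17837/1789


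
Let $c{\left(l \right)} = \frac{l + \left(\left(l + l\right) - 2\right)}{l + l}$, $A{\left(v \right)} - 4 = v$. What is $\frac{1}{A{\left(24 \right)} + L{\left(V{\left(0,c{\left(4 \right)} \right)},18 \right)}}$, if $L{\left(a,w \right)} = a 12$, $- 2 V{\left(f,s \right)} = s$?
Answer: $\frac{2}{41} \approx 0.048781$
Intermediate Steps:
$A{\left(v \right)} = 4 + v$
$c{\left(l \right)} = \frac{-2 + 3 l}{2 l}$ ($c{\left(l \right)} = \frac{l + \left(2 l - 2\right)}{2 l} = \left(l + \left(-2 + 2 l\right)\right) \frac{1}{2 l} = \left(-2 + 3 l\right) \frac{1}{2 l} = \frac{-2 + 3 l}{2 l}$)
$V{\left(f,s \right)} = - \frac{s}{2}$
$L{\left(a,w \right)} = 12 a$
$\frac{1}{A{\left(24 \right)} + L{\left(V{\left(0,c{\left(4 \right)} \right)},18 \right)}} = \frac{1}{\left(4 + 24\right) + 12 \left(- \frac{\frac{3}{2} - \frac{1}{4}}{2}\right)} = \frac{1}{28 + 12 \left(- \frac{\frac{3}{2} - \frac{1}{4}}{2}\right)} = \frac{1}{28 + 12 \left(\left(- \frac{1}{2}\right) \frac{5}{4}\right)} = \frac{1}{28 + 12 \left(- \frac{5}{8}\right)} = \frac{1}{28 - \frac{15}{2}} = \frac{1}{\frac{41}{2}} = \frac{2}{41}$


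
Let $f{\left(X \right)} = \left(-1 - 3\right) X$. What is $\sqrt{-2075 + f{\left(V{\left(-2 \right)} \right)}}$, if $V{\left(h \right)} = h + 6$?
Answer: $i \sqrt{2091} \approx 45.727 i$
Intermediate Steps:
$V{\left(h \right)} = 6 + h$
$f{\left(X \right)} = - 4 X$
$\sqrt{-2075 + f{\left(V{\left(-2 \right)} \right)}} = \sqrt{-2075 - 4 \left(6 - 2\right)} = \sqrt{-2075 - 16} = \sqrt{-2091} = i \sqrt{2091}$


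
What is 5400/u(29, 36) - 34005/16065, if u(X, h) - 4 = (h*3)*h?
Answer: -15509/21267 ≈ -0.72925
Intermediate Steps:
u(X, h) = 4 + 3*h² (u(X, h) = 4 + (h*3)*h = 4 + (3*h)*h = 4 + 3*h²)
5400/u(29, 36) - 34005/16065 = 5400/(4 + 3*36²) - 34005/16065 = 5400/(4 + 3*1296) - 34005*1/16065 = 5400/(4 + 3888) - 2267/1071 = 5400/3892 - 2267/1071 = 5400*(1/3892) - 2267/1071 = 1350/973 - 2267/1071 = -15509/21267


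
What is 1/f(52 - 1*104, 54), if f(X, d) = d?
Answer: 1/54 ≈ 0.018519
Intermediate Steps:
1/f(52 - 1*104, 54) = 1/54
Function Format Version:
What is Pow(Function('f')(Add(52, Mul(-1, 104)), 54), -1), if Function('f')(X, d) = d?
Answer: Rational(1, 54) ≈ 0.018519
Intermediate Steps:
Pow(Function('f')(Add(52, Mul(-1, 104)), 54), -1) = Pow(54, -1) = Rational(1, 54)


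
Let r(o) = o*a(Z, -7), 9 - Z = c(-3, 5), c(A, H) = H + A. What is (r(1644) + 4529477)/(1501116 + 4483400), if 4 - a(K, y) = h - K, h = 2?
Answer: 4544273/5984516 ≈ 0.75934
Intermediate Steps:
c(A, H) = A + H
Z = 7 (Z = 9 - (-3 + 5) = 9 - 1*2 = 9 - 2 = 7)
a(K, y) = 2 + K (a(K, y) = 4 - (2 - K) = 4 + (-2 + K) = 2 + K)
r(o) = 9*o (r(o) = o*(2 + 7) = o*9 = 9*o)
(r(1644) + 4529477)/(1501116 + 4483400) = (9*1644 + 4529477)/(1501116 + 4483400) = (14796 + 4529477)/5984516 = 4544273*(1/5984516) = 4544273/5984516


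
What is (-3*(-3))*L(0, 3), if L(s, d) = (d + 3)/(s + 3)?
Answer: 18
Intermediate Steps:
L(s, d) = (3 + d)/(3 + s)
(-3*(-3))*L(0, 3) = (-3*(-3))*((3 + 3)/(3 + 0)) = 9*(6/3) = 9*((⅓)*6) = 9*2 = 18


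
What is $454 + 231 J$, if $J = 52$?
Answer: $12466$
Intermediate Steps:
$454 + 231 J = 454 + 231 \cdot 52 = 454 + 12012 = 12466$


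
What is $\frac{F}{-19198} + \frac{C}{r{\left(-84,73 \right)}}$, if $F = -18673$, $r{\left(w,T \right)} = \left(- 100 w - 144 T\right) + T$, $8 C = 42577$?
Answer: $- \frac{256399635}{156578888} \approx -1.6375$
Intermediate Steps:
$C = \frac{42577}{8}$ ($C = \frac{1}{8} \cdot 42577 = \frac{42577}{8} \approx 5322.1$)
$r{\left(w,T \right)} = - 143 T - 100 w$ ($r{\left(w,T \right)} = \left(- 144 T - 100 w\right) + T = - 143 T - 100 w$)
$\frac{F}{-19198} + \frac{C}{r{\left(-84,73 \right)}} = - \frac{18673}{-19198} + \frac{42577}{8 \left(\left(-143\right) 73 - -8400\right)} = \left(-18673\right) \left(- \frac{1}{19198}\right) + \frac{42577}{8 \left(-10439 + 8400\right)} = \frac{18673}{19198} + \frac{42577}{8 \left(-2039\right)} = \frac{18673}{19198} + \frac{42577}{8} \left(- \frac{1}{2039}\right) = \frac{18673}{19198} - \frac{42577}{16312} = - \frac{256399635}{156578888}$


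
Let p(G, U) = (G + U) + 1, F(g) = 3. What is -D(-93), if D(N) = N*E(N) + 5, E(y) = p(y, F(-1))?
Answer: -8282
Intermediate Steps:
p(G, U) = 1 + G + U
E(y) = 4 + y (E(y) = 1 + y + 3 = 4 + y)
D(N) = 5 + N*(4 + N) (D(N) = N*(4 + N) + 5 = 5 + N*(4 + N))
-D(-93) = -(5 - 93*(4 - 93)) = -(5 - 93*(-89)) = -(5 + 8277) = -1*8282 = -8282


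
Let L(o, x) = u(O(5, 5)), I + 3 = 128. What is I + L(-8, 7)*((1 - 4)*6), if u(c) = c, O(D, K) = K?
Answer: 35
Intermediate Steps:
I = 125 (I = -3 + 128 = 125)
L(o, x) = 5
I + L(-8, 7)*((1 - 4)*6) = 125 + 5*((1 - 4)*6) = 125 + 5*(-3*6) = 125 + 5*(-18) = 125 - 90 = 35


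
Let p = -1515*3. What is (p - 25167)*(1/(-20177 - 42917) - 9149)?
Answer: 8575581535992/31547 ≈ 2.7184e+8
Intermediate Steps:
p = -4545 (p = -101*45 = -4545)
(p - 25167)*(1/(-20177 - 42917) - 9149) = (-4545 - 25167)*(1/(-20177 - 42917) - 9149) = -29712*(1/(-63094) - 9149) = -29712*(-1/63094 - 9149) = -29712*(-577247007/63094) = 8575581535992/31547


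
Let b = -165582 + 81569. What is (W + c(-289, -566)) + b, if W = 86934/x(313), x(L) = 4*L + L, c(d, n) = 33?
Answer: -131341766/1565 ≈ -83925.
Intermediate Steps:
b = -84013
x(L) = 5*L
W = 86934/1565 (W = 86934/((5*313)) = 86934/1565 ≈ 55.549)
(W + c(-289, -566)) + b = (86934/1565 + 33) - 84013 = 138579/1565 - 84013 = -131341766/1565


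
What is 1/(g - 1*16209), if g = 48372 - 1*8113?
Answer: 1/24050 ≈ 4.1580e-5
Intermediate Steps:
g = 40259 (g = 48372 - 8113 = 40259)
1/(g - 1*16209) = 1/(40259 - 1*16209) = 1/(40259 - 16209) = 1/24050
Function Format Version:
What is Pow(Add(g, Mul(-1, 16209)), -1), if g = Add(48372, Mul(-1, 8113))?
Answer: Rational(1, 24050) ≈ 4.1580e-5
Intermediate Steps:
g = 40259 (g = Add(48372, -8113) = 40259)
Pow(Add(g, Mul(-1, 16209)), -1) = Pow(Add(40259, Mul(-1, 16209)), -1) = Pow(Add(40259, -16209), -1) = Pow(24050, -1) = Rational(1, 24050)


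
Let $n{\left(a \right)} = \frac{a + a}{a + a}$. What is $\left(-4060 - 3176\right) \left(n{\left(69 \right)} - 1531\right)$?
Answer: $11071080$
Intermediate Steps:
$n{\left(a \right)} = 1$ ($n{\left(a \right)} = \frac{2 a}{2 a} = 2 a \frac{1}{2 a} = 1$)
$\left(-4060 - 3176\right) \left(n{\left(69 \right)} - 1531\right) = \left(-4060 - 3176\right) \left(1 - 1531\right) = \left(-7236\right) \left(-1530\right) = 11071080$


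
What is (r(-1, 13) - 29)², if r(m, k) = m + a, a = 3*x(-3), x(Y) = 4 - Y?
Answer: 81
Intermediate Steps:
a = 21 (a = 3*(4 - 1*(-3)) = 3*(4 + 3) = 3*7 = 21)
r(m, k) = 21 + m (r(m, k) = m + 21 = 21 + m)
(r(-1, 13) - 29)² = ((21 - 1) - 29)² = (20 - 29)² = (-9)² = 81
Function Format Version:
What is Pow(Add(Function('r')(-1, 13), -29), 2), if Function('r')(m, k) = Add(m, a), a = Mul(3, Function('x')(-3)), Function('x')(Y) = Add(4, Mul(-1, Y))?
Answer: 81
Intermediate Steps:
a = 21 (a = Mul(3, Add(4, Mul(-1, -3))) = Mul(3, Add(4, 3)) = Mul(3, 7) = 21)
Function('r')(m, k) = Add(21, m) (Function('r')(m, k) = Add(m, 21) = Add(21, m))
Pow(Add(Function('r')(-1, 13), -29), 2) = Pow(Add(Add(21, -1), -29), 2) = Pow(Add(20, -29), 2) = Pow(-9, 2) = 81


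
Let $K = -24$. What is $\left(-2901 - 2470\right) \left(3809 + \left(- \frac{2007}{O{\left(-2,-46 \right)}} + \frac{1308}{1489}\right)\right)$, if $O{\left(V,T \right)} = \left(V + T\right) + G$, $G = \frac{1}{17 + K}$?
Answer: $- \frac{10380474198074}{501793} \approx -2.0687 \cdot 10^{7}$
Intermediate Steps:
$G = - \frac{1}{7}$ ($G = \frac{1}{17 - 24} = \frac{1}{-7} = - \frac{1}{7} \approx -0.14286$)
$O{\left(V,T \right)} = - \frac{1}{7} + T + V$ ($O{\left(V,T \right)} = \left(V + T\right) - \frac{1}{7} = \left(T + V\right) - \frac{1}{7} = - \frac{1}{7} + T + V$)
$\left(-2901 - 2470\right) \left(3809 + \left(- \frac{2007}{O{\left(-2,-46 \right)}} + \frac{1308}{1489}\right)\right) = \left(-2901 - 2470\right) \left(3809 - \left(- \frac{1308}{1489} + \frac{2007}{- \frac{1}{7} - 46 - 2}\right)\right) = - 5371 \left(3809 + \left(- \frac{2007}{- \frac{337}{7}} + 1308 \cdot \frac{1}{1489}\right)\right) = - 5371 \left(3809 + \left(\left(-2007\right) \left(- \frac{7}{337}\right) + \frac{1308}{1489}\right)\right) = - 5371 \left(3809 + \left(\frac{14049}{337} + \frac{1308}{1489}\right)\right) = - 5371 \left(3809 + \frac{21359757}{501793}\right) = \left(-5371\right) \frac{1932689294}{501793} = - \frac{10380474198074}{501793}$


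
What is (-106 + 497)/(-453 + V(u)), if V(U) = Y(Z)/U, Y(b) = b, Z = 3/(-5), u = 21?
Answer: -13685/15856 ≈ -0.86308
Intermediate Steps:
Z = -⅗ (Z = 3*(-⅕) = -⅗ ≈ -0.60000)
V(U) = -3/(5*U)
(-106 + 497)/(-453 + V(u)) = (-106 + 497)/(-453 - ⅗/21) = 391/(-453 - ⅗*1/21) = 391/(-453 - 1/35) = 391/(-15856/35) = 391*(-35/15856) = -13685/15856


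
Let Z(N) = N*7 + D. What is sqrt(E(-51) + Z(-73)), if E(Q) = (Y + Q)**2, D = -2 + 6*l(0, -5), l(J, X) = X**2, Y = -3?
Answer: sqrt(2553) ≈ 50.527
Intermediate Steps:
D = 148 (D = -2 + 6*(-5)**2 = -2 + 6*25 = -2 + 150 = 148)
E(Q) = (-3 + Q)**2
Z(N) = 148 + 7*N (Z(N) = N*7 + 148 = 7*N + 148 = 148 + 7*N)
sqrt(E(-51) + Z(-73)) = sqrt((-3 - 51)**2 + (148 + 7*(-73))) = sqrt((-54)**2 + (148 - 511)) = sqrt(2916 - 363) = sqrt(2553)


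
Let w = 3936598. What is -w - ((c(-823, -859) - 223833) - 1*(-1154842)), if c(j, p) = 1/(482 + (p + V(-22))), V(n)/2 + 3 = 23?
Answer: -1640383558/337 ≈ -4.8676e+6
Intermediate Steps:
V(n) = 40 (V(n) = -6 + 2*23 = -6 + 46 = 40)
c(j, p) = 1/(522 + p) (c(j, p) = 1/(482 + (p + 40)) = 1/(482 + (40 + p)) = 1/(522 + p))
-w - ((c(-823, -859) - 223833) - 1*(-1154842)) = -1*3936598 - ((1/(522 - 859) - 223833) - 1*(-1154842)) = -3936598 - ((1/(-337) - 223833) + 1154842) = -3936598 - ((-1/337 - 223833) + 1154842) = -3936598 - (-75431722/337 + 1154842) = -3936598 - 1*313750032/337 = -3936598 - 313750032/337 = -1640383558/337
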